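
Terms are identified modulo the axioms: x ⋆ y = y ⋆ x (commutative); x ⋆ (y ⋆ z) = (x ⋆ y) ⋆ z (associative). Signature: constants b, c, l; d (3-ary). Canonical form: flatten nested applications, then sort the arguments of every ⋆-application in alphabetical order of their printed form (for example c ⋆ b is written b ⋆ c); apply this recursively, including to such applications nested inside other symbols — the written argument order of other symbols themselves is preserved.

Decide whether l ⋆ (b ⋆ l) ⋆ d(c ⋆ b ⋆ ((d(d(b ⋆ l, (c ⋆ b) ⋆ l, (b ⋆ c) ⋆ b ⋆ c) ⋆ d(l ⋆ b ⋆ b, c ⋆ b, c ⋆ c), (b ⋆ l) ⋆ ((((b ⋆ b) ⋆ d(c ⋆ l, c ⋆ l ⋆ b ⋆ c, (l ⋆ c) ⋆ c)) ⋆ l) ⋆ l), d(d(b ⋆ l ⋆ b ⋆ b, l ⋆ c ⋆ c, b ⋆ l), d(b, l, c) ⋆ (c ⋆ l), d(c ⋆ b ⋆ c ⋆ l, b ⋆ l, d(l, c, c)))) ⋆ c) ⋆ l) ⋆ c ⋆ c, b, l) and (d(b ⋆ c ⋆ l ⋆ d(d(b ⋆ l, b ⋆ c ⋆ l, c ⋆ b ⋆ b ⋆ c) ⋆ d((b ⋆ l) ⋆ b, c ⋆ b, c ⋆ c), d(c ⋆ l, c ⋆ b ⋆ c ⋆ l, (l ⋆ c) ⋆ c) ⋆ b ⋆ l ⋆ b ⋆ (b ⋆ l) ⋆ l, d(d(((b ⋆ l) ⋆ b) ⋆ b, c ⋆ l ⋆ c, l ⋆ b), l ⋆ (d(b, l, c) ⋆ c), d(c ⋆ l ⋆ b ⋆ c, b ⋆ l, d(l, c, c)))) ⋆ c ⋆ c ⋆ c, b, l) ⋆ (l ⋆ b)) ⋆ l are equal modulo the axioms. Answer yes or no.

Answer: yes — both canonical forms are b ⋆ d(b ⋆ c ⋆ c ⋆ c ⋆ c ⋆ d(d(b ⋆ b ⋆ l, b ⋆ c, c ⋆ c) ⋆ d(b ⋆ l, b ⋆ c ⋆ l, b ⋆ b ⋆ c ⋆ c), b ⋆ b ⋆ b ⋆ d(c ⋆ l, b ⋆ c ⋆ c ⋆ l, c ⋆ c ⋆ l) ⋆ l ⋆ l ⋆ l, d(d(b ⋆ b ⋆ b ⋆ l, c ⋆ c ⋆ l, b ⋆ l), c ⋆ d(b, l, c) ⋆ l, d(b ⋆ c ⋆ c ⋆ l, b ⋆ l, d(l, c, c)))) ⋆ l, b, l) ⋆ l ⋆ l

Derivation:
Left:  l ⋆ (b ⋆ l) ⋆ d(c ⋆ b ⋆ ((d(d(b ⋆ l, (c ⋆ b) ⋆ l, (b ⋆ c) ⋆ b ⋆ c) ⋆ d(l ⋆ b ⋆ b, c ⋆ b, c ⋆ c), (b ⋆ l) ⋆ ((((b ⋆ b) ⋆ d(c ⋆ l, c ⋆ l ⋆ b ⋆ c, (l ⋆ c) ⋆ c)) ⋆ l) ⋆ l), d(d(b ⋆ l ⋆ b ⋆ b, l ⋆ c ⋆ c, b ⋆ l), d(b, l, c) ⋆ (c ⋆ l), d(c ⋆ b ⋆ c ⋆ l, b ⋆ l, d(l, c, c)))) ⋆ c) ⋆ l) ⋆ c ⋆ c, b, l)
  Un-nest:  l ⋆ b ⋆ l ⋆ d(c ⋆ b ⋆ ((d(d(b ⋆ l, (c ⋆ b) ⋆ l, (b ⋆ c) ⋆ b ⋆ c) ⋆ d(l ⋆ b ⋆ b, c ⋆ b, c ⋆ c), (b ⋆ l) ⋆ ((((b ⋆ b) ⋆ d(c ⋆ l, c ⋆ l ⋆ b ⋆ c, (l ⋆ c) ⋆ c)) ⋆ l) ⋆ l), d(d(b ⋆ l ⋆ b ⋆ b, l ⋆ c ⋆ c, b ⋆ l), d(b, l, c) ⋆ (c ⋆ l), d(c ⋆ b ⋆ c ⋆ l, b ⋆ l, d(l, c, c)))) ⋆ c) ⋆ l) ⋆ c ⋆ c, b, l)
  Canonicalize subterm:  d(c ⋆ b ⋆ ((d(d(b ⋆ l, (c ⋆ b) ⋆ l, (b ⋆ c) ⋆ b ⋆ c) ⋆ d(l ⋆ b ⋆ b, c ⋆ b, c ⋆ c), (b ⋆ l) ⋆ ((((b ⋆ b) ⋆ d(c ⋆ l, c ⋆ l ⋆ b ⋆ c, (l ⋆ c) ⋆ c)) ⋆ l) ⋆ l), d(d(b ⋆ l ⋆ b ⋆ b, l ⋆ c ⋆ c, b ⋆ l), d(b, l, c) ⋆ (c ⋆ l), d(c ⋆ b ⋆ c ⋆ l, b ⋆ l, d(l, c, c)))) ⋆ c) ⋆ l) ⋆ c ⋆ c, b, l)  →  d(b ⋆ c ⋆ c ⋆ c ⋆ c ⋆ d(d(b ⋆ b ⋆ l, b ⋆ c, c ⋆ c) ⋆ d(b ⋆ l, b ⋆ c ⋆ l, b ⋆ b ⋆ c ⋆ c), b ⋆ b ⋆ b ⋆ d(c ⋆ l, b ⋆ c ⋆ c ⋆ l, c ⋆ c ⋆ l) ⋆ l ⋆ l ⋆ l, d(d(b ⋆ b ⋆ b ⋆ l, c ⋆ c ⋆ l, b ⋆ l), c ⋆ d(b, l, c) ⋆ l, d(b ⋆ c ⋆ c ⋆ l, b ⋆ l, d(l, c, c)))) ⋆ l, b, l)
  Sort:  b ⋆ d(b ⋆ c ⋆ c ⋆ c ⋆ c ⋆ d(d(b ⋆ b ⋆ l, b ⋆ c, c ⋆ c) ⋆ d(b ⋆ l, b ⋆ c ⋆ l, b ⋆ b ⋆ c ⋆ c), b ⋆ b ⋆ b ⋆ d(c ⋆ l, b ⋆ c ⋆ c ⋆ l, c ⋆ c ⋆ l) ⋆ l ⋆ l ⋆ l, d(d(b ⋆ b ⋆ b ⋆ l, c ⋆ c ⋆ l, b ⋆ l), c ⋆ d(b, l, c) ⋆ l, d(b ⋆ c ⋆ c ⋆ l, b ⋆ l, d(l, c, c)))) ⋆ l, b, l) ⋆ l ⋆ l
Right:  (d(b ⋆ c ⋆ l ⋆ d(d(b ⋆ l, b ⋆ c ⋆ l, c ⋆ b ⋆ b ⋆ c) ⋆ d((b ⋆ l) ⋆ b, c ⋆ b, c ⋆ c), d(c ⋆ l, c ⋆ b ⋆ c ⋆ l, (l ⋆ c) ⋆ c) ⋆ b ⋆ l ⋆ b ⋆ (b ⋆ l) ⋆ l, d(d(((b ⋆ l) ⋆ b) ⋆ b, c ⋆ l ⋆ c, l ⋆ b), l ⋆ (d(b, l, c) ⋆ c), d(c ⋆ l ⋆ b ⋆ c, b ⋆ l, d(l, c, c)))) ⋆ c ⋆ c ⋆ c, b, l) ⋆ (l ⋆ b)) ⋆ l
  Un-nest:  d(b ⋆ c ⋆ l ⋆ d(d(b ⋆ l, b ⋆ c ⋆ l, c ⋆ b ⋆ b ⋆ c) ⋆ d((b ⋆ l) ⋆ b, c ⋆ b, c ⋆ c), d(c ⋆ l, c ⋆ b ⋆ c ⋆ l, (l ⋆ c) ⋆ c) ⋆ b ⋆ l ⋆ b ⋆ (b ⋆ l) ⋆ l, d(d(((b ⋆ l) ⋆ b) ⋆ b, c ⋆ l ⋆ c, l ⋆ b), l ⋆ (d(b, l, c) ⋆ c), d(c ⋆ l ⋆ b ⋆ c, b ⋆ l, d(l, c, c)))) ⋆ c ⋆ c ⋆ c, b, l) ⋆ l ⋆ b ⋆ l
  Simplify inside:  d(b ⋆ c ⋆ l ⋆ d(d(b ⋆ l, b ⋆ c ⋆ l, c ⋆ b ⋆ b ⋆ c) ⋆ d((b ⋆ l) ⋆ b, c ⋆ b, c ⋆ c), d(c ⋆ l, c ⋆ b ⋆ c ⋆ l, (l ⋆ c) ⋆ c) ⋆ b ⋆ l ⋆ b ⋆ (b ⋆ l) ⋆ l, d(d(((b ⋆ l) ⋆ b) ⋆ b, c ⋆ l ⋆ c, l ⋆ b), l ⋆ (d(b, l, c) ⋆ c), d(c ⋆ l ⋆ b ⋆ c, b ⋆ l, d(l, c, c)))) ⋆ c ⋆ c ⋆ c, b, l)  →  d(b ⋆ c ⋆ c ⋆ c ⋆ c ⋆ d(d(b ⋆ b ⋆ l, b ⋆ c, c ⋆ c) ⋆ d(b ⋆ l, b ⋆ c ⋆ l, b ⋆ b ⋆ c ⋆ c), b ⋆ b ⋆ b ⋆ d(c ⋆ l, b ⋆ c ⋆ c ⋆ l, c ⋆ c ⋆ l) ⋆ l ⋆ l ⋆ l, d(d(b ⋆ b ⋆ b ⋆ l, c ⋆ c ⋆ l, b ⋆ l), c ⋆ d(b, l, c) ⋆ l, d(b ⋆ c ⋆ c ⋆ l, b ⋆ l, d(l, c, c)))) ⋆ l, b, l)
  Sort:  b ⋆ d(b ⋆ c ⋆ c ⋆ c ⋆ c ⋆ d(d(b ⋆ b ⋆ l, b ⋆ c, c ⋆ c) ⋆ d(b ⋆ l, b ⋆ c ⋆ l, b ⋆ b ⋆ c ⋆ c), b ⋆ b ⋆ b ⋆ d(c ⋆ l, b ⋆ c ⋆ c ⋆ l, c ⋆ c ⋆ l) ⋆ l ⋆ l ⋆ l, d(d(b ⋆ b ⋆ b ⋆ l, c ⋆ c ⋆ l, b ⋆ l), c ⋆ d(b, l, c) ⋆ l, d(b ⋆ c ⋆ c ⋆ l, b ⋆ l, d(l, c, c)))) ⋆ l, b, l) ⋆ l ⋆ l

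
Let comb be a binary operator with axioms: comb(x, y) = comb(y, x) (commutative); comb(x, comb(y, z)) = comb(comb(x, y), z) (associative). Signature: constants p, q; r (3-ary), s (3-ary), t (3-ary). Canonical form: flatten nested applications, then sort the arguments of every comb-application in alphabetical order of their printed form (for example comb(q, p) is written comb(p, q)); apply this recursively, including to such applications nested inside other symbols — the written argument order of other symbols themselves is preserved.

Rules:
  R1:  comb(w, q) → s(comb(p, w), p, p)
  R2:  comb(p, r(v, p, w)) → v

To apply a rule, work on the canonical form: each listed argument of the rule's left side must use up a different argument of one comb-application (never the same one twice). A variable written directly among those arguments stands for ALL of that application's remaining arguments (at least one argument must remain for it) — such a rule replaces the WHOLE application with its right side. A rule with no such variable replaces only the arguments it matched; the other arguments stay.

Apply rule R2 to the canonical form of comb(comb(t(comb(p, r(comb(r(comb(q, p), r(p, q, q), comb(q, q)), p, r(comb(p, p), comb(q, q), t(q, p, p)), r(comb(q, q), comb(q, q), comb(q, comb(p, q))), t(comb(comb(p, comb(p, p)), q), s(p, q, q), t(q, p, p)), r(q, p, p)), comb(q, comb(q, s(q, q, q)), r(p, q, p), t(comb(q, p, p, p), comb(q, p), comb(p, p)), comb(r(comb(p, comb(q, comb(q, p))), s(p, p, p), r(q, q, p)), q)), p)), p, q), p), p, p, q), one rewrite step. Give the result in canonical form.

Answer: comb(p, p, p, q, t(comb(p, r(comb(q, r(comb(p, p), comb(q, q), t(q, p, p)), r(comb(p, q), r(p, q, q), comb(q, q)), r(comb(q, q), comb(q, q), comb(p, q, q)), t(comb(p, p, p, q), s(p, q, q), t(q, p, p))), comb(q, q, q, r(comb(p, p, q, q), s(p, p, p), r(q, q, p)), r(p, q, p), s(q, q, q), t(comb(p, p, p, q), comb(p, q), comb(p, p))), p)), p, q))

Derivation:
Canonical form:  comb(p, p, p, q, t(comb(p, r(comb(p, r(comb(p, p), comb(q, q), t(q, p, p)), r(comb(p, q), r(p, q, q), comb(q, q)), r(comb(q, q), comb(q, q), comb(p, q, q)), r(q, p, p), t(comb(p, p, p, q), s(p, q, q), t(q, p, p))), comb(q, q, q, r(comb(p, p, q, q), s(p, p, p), r(q, q, p)), r(p, q, p), s(q, q, q), t(comb(p, p, p, q), comb(p, q), comb(p, p))), p)), p, q))
Match R2:  consume p, r(q, p, p);  v := q, w := p
Giving:  comb(p, p, p, q, t(comb(p, r(comb(q, r(comb(p, p), comb(q, q), t(q, p, p)), r(comb(p, q), r(p, q, q), comb(q, q)), r(comb(q, q), comb(q, q), comb(p, q, q)), t(comb(p, p, p, q), s(p, q, q), t(q, p, p))), comb(q, q, q, r(comb(p, p, q, q), s(p, p, p), r(q, q, p)), r(p, q, p), s(q, q, q), t(comb(p, p, p, q), comb(p, q), comb(p, p))), p)), p, q))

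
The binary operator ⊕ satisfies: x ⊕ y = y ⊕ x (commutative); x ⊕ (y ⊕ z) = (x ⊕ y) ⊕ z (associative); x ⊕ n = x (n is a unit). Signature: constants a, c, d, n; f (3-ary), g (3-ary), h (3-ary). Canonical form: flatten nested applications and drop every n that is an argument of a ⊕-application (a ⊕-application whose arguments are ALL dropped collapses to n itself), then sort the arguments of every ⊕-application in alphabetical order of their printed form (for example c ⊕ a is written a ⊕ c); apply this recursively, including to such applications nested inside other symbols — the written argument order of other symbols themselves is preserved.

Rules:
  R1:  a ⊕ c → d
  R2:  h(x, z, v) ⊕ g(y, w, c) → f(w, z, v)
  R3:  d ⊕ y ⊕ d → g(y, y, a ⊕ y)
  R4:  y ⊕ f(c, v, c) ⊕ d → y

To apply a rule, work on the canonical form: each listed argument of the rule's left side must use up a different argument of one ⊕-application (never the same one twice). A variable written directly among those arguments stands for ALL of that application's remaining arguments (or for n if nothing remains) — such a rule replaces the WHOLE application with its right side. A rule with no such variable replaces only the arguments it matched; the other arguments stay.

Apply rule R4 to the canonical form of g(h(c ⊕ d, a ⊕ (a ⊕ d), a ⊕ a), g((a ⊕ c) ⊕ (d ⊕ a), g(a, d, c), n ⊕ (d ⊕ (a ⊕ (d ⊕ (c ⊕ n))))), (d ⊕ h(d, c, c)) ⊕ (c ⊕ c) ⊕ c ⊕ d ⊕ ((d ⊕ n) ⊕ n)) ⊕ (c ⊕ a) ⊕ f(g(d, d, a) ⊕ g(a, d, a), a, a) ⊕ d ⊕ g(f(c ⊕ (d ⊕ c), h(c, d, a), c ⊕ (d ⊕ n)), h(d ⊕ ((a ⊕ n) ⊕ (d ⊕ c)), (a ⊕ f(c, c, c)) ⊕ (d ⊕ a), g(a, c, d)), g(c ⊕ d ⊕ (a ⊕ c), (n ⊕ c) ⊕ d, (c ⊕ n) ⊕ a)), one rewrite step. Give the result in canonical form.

Canonical form:  a ⊕ c ⊕ d ⊕ f(g(a, d, a) ⊕ g(d, d, a), a, a) ⊕ g(f(c ⊕ c ⊕ d, h(c, d, a), c ⊕ d), h(a ⊕ c ⊕ d ⊕ d, a ⊕ a ⊕ d ⊕ f(c, c, c), g(a, c, d)), g(a ⊕ c ⊕ c ⊕ d, c ⊕ d, a ⊕ c)) ⊕ g(h(c ⊕ d, a ⊕ a ⊕ d, a ⊕ a), g(a ⊕ a ⊕ c ⊕ d, g(a, d, c), a ⊕ c ⊕ d ⊕ d), c ⊕ c ⊕ c ⊕ d ⊕ d ⊕ d ⊕ h(d, c, c))
Match R4:  consume d, f(c, c, c);  v := c, y := a ⊕ a
Every leftover argument binds to the variable; the entire application is replaced.
Giving:  a ⊕ c ⊕ d ⊕ f(g(a, d, a) ⊕ g(d, d, a), a, a) ⊕ g(f(c ⊕ c ⊕ d, h(c, d, a), c ⊕ d), h(a ⊕ c ⊕ d ⊕ d, a ⊕ a, g(a, c, d)), g(a ⊕ c ⊕ c ⊕ d, c ⊕ d, a ⊕ c)) ⊕ g(h(c ⊕ d, a ⊕ a ⊕ d, a ⊕ a), g(a ⊕ a ⊕ c ⊕ d, g(a, d, c), a ⊕ c ⊕ d ⊕ d), c ⊕ c ⊕ c ⊕ d ⊕ d ⊕ d ⊕ h(d, c, c))

Answer: a ⊕ c ⊕ d ⊕ f(g(a, d, a) ⊕ g(d, d, a), a, a) ⊕ g(f(c ⊕ c ⊕ d, h(c, d, a), c ⊕ d), h(a ⊕ c ⊕ d ⊕ d, a ⊕ a, g(a, c, d)), g(a ⊕ c ⊕ c ⊕ d, c ⊕ d, a ⊕ c)) ⊕ g(h(c ⊕ d, a ⊕ a ⊕ d, a ⊕ a), g(a ⊕ a ⊕ c ⊕ d, g(a, d, c), a ⊕ c ⊕ d ⊕ d), c ⊕ c ⊕ c ⊕ d ⊕ d ⊕ d ⊕ h(d, c, c))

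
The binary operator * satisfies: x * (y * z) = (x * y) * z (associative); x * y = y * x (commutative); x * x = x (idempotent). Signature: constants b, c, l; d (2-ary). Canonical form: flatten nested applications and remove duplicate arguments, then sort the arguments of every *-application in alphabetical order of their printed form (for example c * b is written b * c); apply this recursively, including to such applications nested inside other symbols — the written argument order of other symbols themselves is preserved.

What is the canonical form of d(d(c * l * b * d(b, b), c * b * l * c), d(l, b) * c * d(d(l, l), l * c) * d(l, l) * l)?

Answer: d(d(b * c * d(b, b) * l, b * c * l), c * d(d(l, l), c * l) * d(l, b) * d(l, l) * l)

Derivation:
Descend into:  d(l, b) * c * d(d(l, l), l * c) * d(l, l) * l
Inside:  d(d(l, l), l * c)  →  d(d(l, l), c * l)
Sort arguments:  c * d(d(l, l), c * l) * d(l, b) * d(l, l) * l
Reassemble:  d(d(b * c * d(b, b) * l, b * c * l), c * d(d(l, l), c * l) * d(l, b) * d(l, l) * l)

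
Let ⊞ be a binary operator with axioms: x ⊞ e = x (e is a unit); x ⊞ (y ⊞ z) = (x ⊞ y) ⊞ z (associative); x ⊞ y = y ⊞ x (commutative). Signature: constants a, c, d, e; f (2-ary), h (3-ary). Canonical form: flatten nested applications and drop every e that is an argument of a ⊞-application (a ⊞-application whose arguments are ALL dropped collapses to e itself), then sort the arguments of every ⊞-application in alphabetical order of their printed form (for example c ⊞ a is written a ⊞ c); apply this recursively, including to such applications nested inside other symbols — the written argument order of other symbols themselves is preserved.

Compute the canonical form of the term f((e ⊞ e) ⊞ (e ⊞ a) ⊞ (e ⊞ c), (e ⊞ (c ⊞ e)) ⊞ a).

Descend into:  (e ⊞ e) ⊞ (e ⊞ a) ⊞ (e ⊞ c)
Flatten:  e ⊞ e ⊞ e ⊞ a ⊞ e ⊞ c
Units out:  drop e (×4)
Sort:  a ⊞ c
Put back:  f(a ⊞ c, a ⊞ c)

Answer: f(a ⊞ c, a ⊞ c)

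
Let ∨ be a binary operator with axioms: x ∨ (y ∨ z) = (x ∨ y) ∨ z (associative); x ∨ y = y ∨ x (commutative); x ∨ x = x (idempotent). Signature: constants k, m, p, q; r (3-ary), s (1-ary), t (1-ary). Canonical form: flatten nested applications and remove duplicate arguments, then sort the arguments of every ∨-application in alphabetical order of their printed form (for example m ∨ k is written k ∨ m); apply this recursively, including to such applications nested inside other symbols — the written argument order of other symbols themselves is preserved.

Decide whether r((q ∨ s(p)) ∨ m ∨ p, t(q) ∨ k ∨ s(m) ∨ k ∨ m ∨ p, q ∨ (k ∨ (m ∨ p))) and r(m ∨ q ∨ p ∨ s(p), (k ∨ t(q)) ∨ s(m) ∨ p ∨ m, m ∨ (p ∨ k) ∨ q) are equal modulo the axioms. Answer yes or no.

Left:  r((q ∨ s(p)) ∨ m ∨ p, t(q) ∨ k ∨ s(m) ∨ k ∨ m ∨ p, q ∨ (k ∨ (m ∨ p)))
  Descend into:  t(q) ∨ k ∨ s(m) ∨ k ∨ m ∨ p
  Idempotence:  drop duplicate k
  Sort arguments:  k ∨ m ∨ p ∨ s(m) ∨ t(q)
  Reassemble:  r(m ∨ p ∨ q ∨ s(p), k ∨ m ∨ p ∨ s(m) ∨ t(q), k ∨ m ∨ p ∨ q)
Right:  r(m ∨ q ∨ p ∨ s(p), (k ∨ t(q)) ∨ s(m) ∨ p ∨ m, m ∨ (p ∨ k) ∨ q)
  Descend into:  (k ∨ t(q)) ∨ s(m) ∨ p ∨ m
  Flatten:  k ∨ t(q) ∨ s(m) ∨ p ∨ m
  Sort arguments:  k ∨ m ∨ p ∨ s(m) ∨ t(q)
  Put back:  r(m ∨ p ∨ q ∨ s(p), k ∨ m ∨ p ∨ s(m) ∨ t(q), k ∨ m ∨ p ∨ q)

Answer: yes — both canonical forms are r(m ∨ p ∨ q ∨ s(p), k ∨ m ∨ p ∨ s(m) ∨ t(q), k ∨ m ∨ p ∨ q)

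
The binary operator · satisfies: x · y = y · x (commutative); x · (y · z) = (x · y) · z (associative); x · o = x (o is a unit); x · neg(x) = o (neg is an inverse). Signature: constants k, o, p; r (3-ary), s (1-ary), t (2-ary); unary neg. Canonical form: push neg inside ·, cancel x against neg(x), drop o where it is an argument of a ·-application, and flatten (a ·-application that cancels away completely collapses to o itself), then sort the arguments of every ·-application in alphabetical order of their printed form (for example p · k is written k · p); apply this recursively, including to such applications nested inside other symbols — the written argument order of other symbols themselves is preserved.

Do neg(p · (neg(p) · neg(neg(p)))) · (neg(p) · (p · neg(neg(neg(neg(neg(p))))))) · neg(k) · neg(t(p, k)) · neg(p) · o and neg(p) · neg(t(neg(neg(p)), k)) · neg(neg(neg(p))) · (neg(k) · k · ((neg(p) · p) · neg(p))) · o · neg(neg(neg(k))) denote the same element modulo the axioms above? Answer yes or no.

Left:  neg(p · (neg(p) · neg(neg(p)))) · (neg(p) · (p · neg(neg(neg(neg(neg(p))))))) · neg(k) · neg(t(p, k)) · neg(p) · o
  Push neg inside:  distribute neg over · and collapse double neg
  Combine occurrences:  neg(p) · neg(p) · neg(p) · neg(k) · neg(t(p, k))
  Order the arguments:  neg(k) · neg(p) · neg(p) · neg(p) · neg(t(p, k))
Right:  neg(p) · neg(t(neg(neg(p)), k)) · neg(neg(neg(p))) · (neg(k) · k · ((neg(p) · p) · neg(p))) · o · neg(neg(neg(k)))
  Push neg inside:  distribute neg over · and collapse double neg
  Collect terms:  neg(p) · neg(p) · neg(p) · neg(t(p, k)) · neg(k)
  Sort:  neg(k) · neg(p) · neg(p) · neg(p) · neg(t(p, k))

Answer: yes — both canonical forms are neg(k) · neg(p) · neg(p) · neg(p) · neg(t(p, k))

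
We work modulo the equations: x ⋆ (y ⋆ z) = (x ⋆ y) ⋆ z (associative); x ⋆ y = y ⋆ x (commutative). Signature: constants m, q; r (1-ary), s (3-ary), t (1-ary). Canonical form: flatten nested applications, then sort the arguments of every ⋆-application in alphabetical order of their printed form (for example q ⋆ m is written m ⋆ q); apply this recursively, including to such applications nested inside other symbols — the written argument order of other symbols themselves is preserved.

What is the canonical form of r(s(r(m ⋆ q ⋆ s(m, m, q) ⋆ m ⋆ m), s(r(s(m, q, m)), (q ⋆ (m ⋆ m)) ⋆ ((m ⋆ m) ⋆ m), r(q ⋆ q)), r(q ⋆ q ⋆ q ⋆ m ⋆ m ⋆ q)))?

Answer: r(s(r(m ⋆ m ⋆ m ⋆ q ⋆ s(m, m, q)), s(r(s(m, q, m)), m ⋆ m ⋆ m ⋆ m ⋆ m ⋆ q, r(q ⋆ q)), r(m ⋆ m ⋆ q ⋆ q ⋆ q ⋆ q)))

Derivation:
Descend into:  (q ⋆ (m ⋆ m)) ⋆ ((m ⋆ m) ⋆ m)
Merge nested applications:  q ⋆ m ⋆ m ⋆ m ⋆ m ⋆ m
Order the arguments:  m ⋆ m ⋆ m ⋆ m ⋆ m ⋆ q
Put back:  r(s(r(m ⋆ m ⋆ m ⋆ q ⋆ s(m, m, q)), s(r(s(m, q, m)), m ⋆ m ⋆ m ⋆ m ⋆ m ⋆ q, r(q ⋆ q)), r(m ⋆ m ⋆ q ⋆ q ⋆ q ⋆ q)))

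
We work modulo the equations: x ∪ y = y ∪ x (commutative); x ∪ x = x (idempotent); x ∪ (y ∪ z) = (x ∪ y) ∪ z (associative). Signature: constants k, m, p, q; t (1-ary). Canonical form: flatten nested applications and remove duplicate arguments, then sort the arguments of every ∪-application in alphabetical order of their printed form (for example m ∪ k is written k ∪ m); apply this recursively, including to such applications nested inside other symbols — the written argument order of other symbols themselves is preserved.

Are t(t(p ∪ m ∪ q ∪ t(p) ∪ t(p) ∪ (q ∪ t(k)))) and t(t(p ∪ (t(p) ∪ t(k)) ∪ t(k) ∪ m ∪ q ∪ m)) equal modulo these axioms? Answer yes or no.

Answer: yes — both canonical forms are t(t(m ∪ p ∪ q ∪ t(k) ∪ t(p)))

Derivation:
Left:  t(t(p ∪ m ∪ q ∪ t(p) ∪ t(p) ∪ (q ∪ t(k))))
  Work inside:  p ∪ m ∪ q ∪ t(p) ∪ t(p) ∪ (q ∪ t(k))
  Merge nested applications:  p ∪ m ∪ q ∪ t(p) ∪ t(p) ∪ q ∪ t(k)
  Drop duplicates:  drop duplicate t(p), q
  Sort arguments:  m ∪ p ∪ q ∪ t(k) ∪ t(p)
  Put back:  t(t(m ∪ p ∪ q ∪ t(k) ∪ t(p)))
Right:  t(t(p ∪ (t(p) ∪ t(k)) ∪ t(k) ∪ m ∪ q ∪ m))
  Focus inside:  p ∪ (t(p) ∪ t(k)) ∪ t(k) ∪ m ∪ q ∪ m
  Merge nested applications:  p ∪ t(p) ∪ t(k) ∪ t(k) ∪ m ∪ q ∪ m
  Drop duplicates:  drop duplicate t(k), m
  Sort:  m ∪ p ∪ q ∪ t(k) ∪ t(p)
  Put back:  t(t(m ∪ p ∪ q ∪ t(k) ∪ t(p)))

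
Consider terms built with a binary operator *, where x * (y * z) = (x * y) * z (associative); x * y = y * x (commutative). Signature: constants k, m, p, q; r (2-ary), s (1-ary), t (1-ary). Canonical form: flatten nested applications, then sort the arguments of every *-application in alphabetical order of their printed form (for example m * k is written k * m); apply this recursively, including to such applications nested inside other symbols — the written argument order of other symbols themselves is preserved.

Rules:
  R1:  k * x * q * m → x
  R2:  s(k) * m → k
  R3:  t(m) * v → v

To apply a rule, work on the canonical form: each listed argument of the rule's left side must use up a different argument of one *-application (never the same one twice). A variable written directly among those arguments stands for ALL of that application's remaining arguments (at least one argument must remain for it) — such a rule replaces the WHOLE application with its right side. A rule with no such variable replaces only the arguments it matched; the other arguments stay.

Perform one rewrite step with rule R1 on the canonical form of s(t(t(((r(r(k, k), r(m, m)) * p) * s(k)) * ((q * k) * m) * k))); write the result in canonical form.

Canonical form:  s(t(t(k * k * m * p * q * r(r(k, k), r(m, m)) * s(k))))
Apply R1:  consuming k, m, q;  x := k * p * r(r(k, k), r(m, m)) * s(k)
The extension variable absorbs all remaining arguments, so the whole application is rewritten.
Giving:  s(t(t(k * p * r(r(k, k), r(m, m)) * s(k))))

Answer: s(t(t(k * p * r(r(k, k), r(m, m)) * s(k))))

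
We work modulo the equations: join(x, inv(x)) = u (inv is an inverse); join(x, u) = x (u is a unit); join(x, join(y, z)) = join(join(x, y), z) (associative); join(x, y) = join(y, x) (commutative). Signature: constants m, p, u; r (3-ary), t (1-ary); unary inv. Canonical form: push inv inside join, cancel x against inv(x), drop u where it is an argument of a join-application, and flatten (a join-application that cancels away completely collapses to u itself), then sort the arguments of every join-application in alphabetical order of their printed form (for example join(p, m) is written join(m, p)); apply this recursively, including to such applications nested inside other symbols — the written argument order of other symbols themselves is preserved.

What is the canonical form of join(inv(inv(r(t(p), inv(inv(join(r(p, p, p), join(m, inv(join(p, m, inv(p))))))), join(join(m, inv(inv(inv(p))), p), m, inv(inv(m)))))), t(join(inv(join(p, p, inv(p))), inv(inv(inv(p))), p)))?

Push inv inside:  distribute inv over join and collapse double inv
Collect terms:  join(r(t(p), r(p, p, p), join(m, m, m)), t(inv(p)))

Answer: join(r(t(p), r(p, p, p), join(m, m, m)), t(inv(p)))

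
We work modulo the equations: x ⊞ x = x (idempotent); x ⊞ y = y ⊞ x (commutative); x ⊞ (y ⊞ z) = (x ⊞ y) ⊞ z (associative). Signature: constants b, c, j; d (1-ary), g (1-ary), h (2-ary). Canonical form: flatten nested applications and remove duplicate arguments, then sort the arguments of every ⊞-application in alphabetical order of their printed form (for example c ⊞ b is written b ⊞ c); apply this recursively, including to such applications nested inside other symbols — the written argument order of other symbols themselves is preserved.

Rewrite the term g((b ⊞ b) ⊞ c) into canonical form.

Answer: g(b ⊞ c)

Derivation:
Work inside:  (b ⊞ b) ⊞ c
Un-nest:  b ⊞ b ⊞ c
Idempotence:  drop duplicate b
Sort arguments:  b ⊞ c
Reassemble:  g(b ⊞ c)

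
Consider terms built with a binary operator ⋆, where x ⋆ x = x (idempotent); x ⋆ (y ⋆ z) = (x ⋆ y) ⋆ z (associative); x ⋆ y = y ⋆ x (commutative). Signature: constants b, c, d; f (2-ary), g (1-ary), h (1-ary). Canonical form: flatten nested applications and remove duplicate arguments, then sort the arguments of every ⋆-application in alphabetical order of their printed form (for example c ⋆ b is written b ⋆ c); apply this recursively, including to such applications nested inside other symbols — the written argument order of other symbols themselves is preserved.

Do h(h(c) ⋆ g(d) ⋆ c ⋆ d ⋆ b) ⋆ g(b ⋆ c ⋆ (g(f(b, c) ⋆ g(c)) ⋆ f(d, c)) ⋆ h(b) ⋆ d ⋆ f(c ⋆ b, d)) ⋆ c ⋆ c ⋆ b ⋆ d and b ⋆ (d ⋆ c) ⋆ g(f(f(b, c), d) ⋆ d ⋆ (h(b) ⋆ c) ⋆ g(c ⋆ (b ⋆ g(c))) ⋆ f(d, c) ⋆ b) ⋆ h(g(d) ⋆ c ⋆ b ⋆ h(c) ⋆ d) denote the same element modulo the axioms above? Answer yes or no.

Left:  h(h(c) ⋆ g(d) ⋆ c ⋆ d ⋆ b) ⋆ g(b ⋆ c ⋆ (g(f(b, c) ⋆ g(c)) ⋆ f(d, c)) ⋆ h(b) ⋆ d ⋆ f(c ⋆ b, d)) ⋆ c ⋆ c ⋆ b ⋆ d
  Inside:  h(h(c) ⋆ g(d) ⋆ c ⋆ d ⋆ b)  →  h(b ⋆ c ⋆ d ⋆ g(d) ⋆ h(c))
  Inside:  g(b ⋆ c ⋆ (g(f(b, c) ⋆ g(c)) ⋆ f(d, c)) ⋆ h(b) ⋆ d ⋆ f(c ⋆ b, d))  →  g(b ⋆ c ⋆ d ⋆ f(b ⋆ c, d) ⋆ f(d, c) ⋆ g(f(b, c) ⋆ g(c)) ⋆ h(b))
  Deduplicate:  drop duplicate c
  Sort arguments:  b ⋆ c ⋆ d ⋆ g(b ⋆ c ⋆ d ⋆ f(b ⋆ c, d) ⋆ f(d, c) ⋆ g(f(b, c) ⋆ g(c)) ⋆ h(b)) ⋆ h(b ⋆ c ⋆ d ⋆ g(d) ⋆ h(c))
Right:  b ⋆ (d ⋆ c) ⋆ g(f(f(b, c), d) ⋆ d ⋆ (h(b) ⋆ c) ⋆ g(c ⋆ (b ⋆ g(c))) ⋆ f(d, c) ⋆ b) ⋆ h(g(d) ⋆ c ⋆ b ⋆ h(c) ⋆ d)
  Merge nested applications:  b ⋆ d ⋆ c ⋆ g(f(f(b, c), d) ⋆ d ⋆ (h(b) ⋆ c) ⋆ g(c ⋆ (b ⋆ g(c))) ⋆ f(d, c) ⋆ b) ⋆ h(g(d) ⋆ c ⋆ b ⋆ h(c) ⋆ d)
  Inside:  g(f(f(b, c), d) ⋆ d ⋆ (h(b) ⋆ c) ⋆ g(c ⋆ (b ⋆ g(c))) ⋆ f(d, c) ⋆ b)  →  g(b ⋆ c ⋆ d ⋆ f(d, c) ⋆ f(f(b, c), d) ⋆ g(b ⋆ c ⋆ g(c)) ⋆ h(b))
  Inside:  h(g(d) ⋆ c ⋆ b ⋆ h(c) ⋆ d)  →  h(b ⋆ c ⋆ d ⋆ g(d) ⋆ h(c))
  Sort:  b ⋆ c ⋆ d ⋆ g(b ⋆ c ⋆ d ⋆ f(d, c) ⋆ f(f(b, c), d) ⋆ g(b ⋆ c ⋆ g(c)) ⋆ h(b)) ⋆ h(b ⋆ c ⋆ d ⋆ g(d) ⋆ h(c))

Answer: no — b ⋆ c ⋆ d ⋆ g(b ⋆ c ⋆ d ⋆ f(b ⋆ c, d) ⋆ f(d, c) ⋆ g(f(b, c) ⋆ g(c)) ⋆ h(b)) ⋆ h(b ⋆ c ⋆ d ⋆ g(d) ⋆ h(c)) vs b ⋆ c ⋆ d ⋆ g(b ⋆ c ⋆ d ⋆ f(d, c) ⋆ f(f(b, c), d) ⋆ g(b ⋆ c ⋆ g(c)) ⋆ h(b)) ⋆ h(b ⋆ c ⋆ d ⋆ g(d) ⋆ h(c))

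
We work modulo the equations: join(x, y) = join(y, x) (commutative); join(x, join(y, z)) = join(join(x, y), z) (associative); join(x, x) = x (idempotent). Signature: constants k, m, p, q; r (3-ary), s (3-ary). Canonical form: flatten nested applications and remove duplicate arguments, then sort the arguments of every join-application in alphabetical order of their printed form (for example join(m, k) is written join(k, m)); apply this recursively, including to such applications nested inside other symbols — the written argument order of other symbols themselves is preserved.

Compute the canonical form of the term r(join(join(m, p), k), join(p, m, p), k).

Descend into:  join(join(m, p), k)
Flatten:  join(m, p, k)
Sort:  join(k, m, p)
Rebuild:  r(join(k, m, p), join(m, p), k)

Answer: r(join(k, m, p), join(m, p), k)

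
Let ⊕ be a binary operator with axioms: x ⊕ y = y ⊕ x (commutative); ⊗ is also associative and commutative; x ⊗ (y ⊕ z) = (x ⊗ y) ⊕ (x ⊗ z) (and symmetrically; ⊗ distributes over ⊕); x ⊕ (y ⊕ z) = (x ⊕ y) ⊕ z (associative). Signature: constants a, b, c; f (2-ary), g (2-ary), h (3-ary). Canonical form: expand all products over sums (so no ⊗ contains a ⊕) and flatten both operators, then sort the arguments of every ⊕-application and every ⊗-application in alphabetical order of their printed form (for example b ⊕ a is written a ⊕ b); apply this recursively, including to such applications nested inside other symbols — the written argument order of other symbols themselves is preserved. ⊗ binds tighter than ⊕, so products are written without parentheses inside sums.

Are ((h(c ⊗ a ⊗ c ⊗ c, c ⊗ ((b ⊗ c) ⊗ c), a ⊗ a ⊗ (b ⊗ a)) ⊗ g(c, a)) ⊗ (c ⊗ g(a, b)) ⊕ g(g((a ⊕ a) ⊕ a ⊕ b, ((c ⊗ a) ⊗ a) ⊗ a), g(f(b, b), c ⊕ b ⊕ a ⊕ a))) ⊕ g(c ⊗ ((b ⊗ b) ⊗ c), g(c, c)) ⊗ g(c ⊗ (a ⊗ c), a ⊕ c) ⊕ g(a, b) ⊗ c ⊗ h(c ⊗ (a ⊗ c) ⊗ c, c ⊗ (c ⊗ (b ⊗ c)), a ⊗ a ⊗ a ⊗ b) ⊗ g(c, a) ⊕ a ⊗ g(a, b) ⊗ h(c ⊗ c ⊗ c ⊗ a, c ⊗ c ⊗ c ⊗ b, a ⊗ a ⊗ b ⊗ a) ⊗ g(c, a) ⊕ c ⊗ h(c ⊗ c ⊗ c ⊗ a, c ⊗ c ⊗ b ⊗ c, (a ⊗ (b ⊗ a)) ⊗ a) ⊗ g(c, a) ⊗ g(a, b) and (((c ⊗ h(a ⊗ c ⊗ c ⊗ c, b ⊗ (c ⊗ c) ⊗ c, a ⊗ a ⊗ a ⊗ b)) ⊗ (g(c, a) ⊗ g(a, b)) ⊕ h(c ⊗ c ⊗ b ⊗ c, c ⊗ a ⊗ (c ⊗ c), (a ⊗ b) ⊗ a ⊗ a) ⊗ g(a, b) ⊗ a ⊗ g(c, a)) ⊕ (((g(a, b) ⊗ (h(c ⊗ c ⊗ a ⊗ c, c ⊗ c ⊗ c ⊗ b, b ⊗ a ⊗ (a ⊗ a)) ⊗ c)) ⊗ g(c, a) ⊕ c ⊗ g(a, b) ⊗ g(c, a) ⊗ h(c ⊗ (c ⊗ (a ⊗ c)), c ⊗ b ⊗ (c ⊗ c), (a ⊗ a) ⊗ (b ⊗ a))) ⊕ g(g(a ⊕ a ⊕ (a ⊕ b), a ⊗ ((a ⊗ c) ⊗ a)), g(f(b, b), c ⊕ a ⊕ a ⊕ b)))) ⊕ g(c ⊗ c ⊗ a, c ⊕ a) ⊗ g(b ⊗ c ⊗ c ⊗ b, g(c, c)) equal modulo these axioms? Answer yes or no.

Left:  ((h(c ⊗ a ⊗ c ⊗ c, c ⊗ ((b ⊗ c) ⊗ c), a ⊗ a ⊗ (b ⊗ a)) ⊗ g(c, a)) ⊗ (c ⊗ g(a, b)) ⊕ g(g((a ⊕ a) ⊕ a ⊕ b, ((c ⊗ a) ⊗ a) ⊗ a), g(f(b, b), c ⊕ b ⊕ a ⊕ a))) ⊕ g(c ⊗ ((b ⊗ b) ⊗ c), g(c, c)) ⊗ g(c ⊗ (a ⊗ c), a ⊕ c) ⊕ g(a, b) ⊗ c ⊗ h(c ⊗ (a ⊗ c) ⊗ c, c ⊗ (c ⊗ (b ⊗ c)), a ⊗ a ⊗ a ⊗ b) ⊗ g(c, a) ⊕ a ⊗ g(a, b) ⊗ h(c ⊗ c ⊗ c ⊗ a, c ⊗ c ⊗ c ⊗ b, a ⊗ a ⊗ b ⊗ a) ⊗ g(c, a) ⊕ c ⊗ h(c ⊗ c ⊗ c ⊗ a, c ⊗ c ⊗ b ⊗ c, (a ⊗ (b ⊗ a)) ⊗ a) ⊗ g(c, a) ⊗ g(a, b)
  Merge nested applications:  c ⊗ g(a, b) ⊗ g(c, a) ⊗ h(a ⊗ c ⊗ c ⊗ c, b ⊗ c ⊗ c ⊗ c, a ⊗ a ⊗ a ⊗ b) ⊕ g(g(a ⊕ a ⊕ a ⊕ b, a ⊗ a ⊗ a ⊗ c), g(f(b, b), a ⊕ a ⊕ b ⊕ c)) ⊕ g(a ⊗ c ⊗ c, a ⊕ c) ⊗ g(b ⊗ b ⊗ c ⊗ c, g(c, c)) ⊕ c ⊗ g(a, b) ⊗ g(c, a) ⊗ h(a ⊗ c ⊗ c ⊗ c, b ⊗ c ⊗ c ⊗ c, a ⊗ a ⊗ a ⊗ b) ⊕ a ⊗ g(a, b) ⊗ g(c, a) ⊗ h(a ⊗ c ⊗ c ⊗ c, b ⊗ c ⊗ c ⊗ c, a ⊗ a ⊗ a ⊗ b) ⊕ c ⊗ g(a, b) ⊗ g(c, a) ⊗ h(a ⊗ c ⊗ c ⊗ c, b ⊗ c ⊗ c ⊗ c, a ⊗ a ⊗ a ⊗ b)
  Sort:  a ⊗ g(a, b) ⊗ g(c, a) ⊗ h(a ⊗ c ⊗ c ⊗ c, b ⊗ c ⊗ c ⊗ c, a ⊗ a ⊗ a ⊗ b) ⊕ c ⊗ g(a, b) ⊗ g(c, a) ⊗ h(a ⊗ c ⊗ c ⊗ c, b ⊗ c ⊗ c ⊗ c, a ⊗ a ⊗ a ⊗ b) ⊕ c ⊗ g(a, b) ⊗ g(c, a) ⊗ h(a ⊗ c ⊗ c ⊗ c, b ⊗ c ⊗ c ⊗ c, a ⊗ a ⊗ a ⊗ b) ⊕ c ⊗ g(a, b) ⊗ g(c, a) ⊗ h(a ⊗ c ⊗ c ⊗ c, b ⊗ c ⊗ c ⊗ c, a ⊗ a ⊗ a ⊗ b) ⊕ g(a ⊗ c ⊗ c, a ⊕ c) ⊗ g(b ⊗ b ⊗ c ⊗ c, g(c, c)) ⊕ g(g(a ⊕ a ⊕ a ⊕ b, a ⊗ a ⊗ a ⊗ c), g(f(b, b), a ⊕ a ⊕ b ⊕ c))
Right:  (((c ⊗ h(a ⊗ c ⊗ c ⊗ c, b ⊗ (c ⊗ c) ⊗ c, a ⊗ a ⊗ a ⊗ b)) ⊗ (g(c, a) ⊗ g(a, b)) ⊕ h(c ⊗ c ⊗ b ⊗ c, c ⊗ a ⊗ (c ⊗ c), (a ⊗ b) ⊗ a ⊗ a) ⊗ g(a, b) ⊗ a ⊗ g(c, a)) ⊕ (((g(a, b) ⊗ (h(c ⊗ c ⊗ a ⊗ c, c ⊗ c ⊗ c ⊗ b, b ⊗ a ⊗ (a ⊗ a)) ⊗ c)) ⊗ g(c, a) ⊕ c ⊗ g(a, b) ⊗ g(c, a) ⊗ h(c ⊗ (c ⊗ (a ⊗ c)), c ⊗ b ⊗ (c ⊗ c), (a ⊗ a) ⊗ (b ⊗ a))) ⊕ g(g(a ⊕ a ⊕ (a ⊕ b), a ⊗ ((a ⊗ c) ⊗ a)), g(f(b, b), c ⊕ a ⊕ a ⊕ b)))) ⊕ g(c ⊗ c ⊗ a, c ⊕ a) ⊗ g(b ⊗ c ⊗ c ⊗ b, g(c, c))
  Flatten:  c ⊗ g(a, b) ⊗ g(c, a) ⊗ h(a ⊗ c ⊗ c ⊗ c, b ⊗ c ⊗ c ⊗ c, a ⊗ a ⊗ a ⊗ b) ⊕ a ⊗ g(a, b) ⊗ g(c, a) ⊗ h(b ⊗ c ⊗ c ⊗ c, a ⊗ c ⊗ c ⊗ c, a ⊗ a ⊗ a ⊗ b) ⊕ c ⊗ g(a, b) ⊗ g(c, a) ⊗ h(a ⊗ c ⊗ c ⊗ c, b ⊗ c ⊗ c ⊗ c, a ⊗ a ⊗ a ⊗ b) ⊕ c ⊗ g(a, b) ⊗ g(c, a) ⊗ h(a ⊗ c ⊗ c ⊗ c, b ⊗ c ⊗ c ⊗ c, a ⊗ a ⊗ a ⊗ b) ⊕ g(g(a ⊕ a ⊕ a ⊕ b, a ⊗ a ⊗ a ⊗ c), g(f(b, b), a ⊕ a ⊕ b ⊕ c)) ⊕ g(a ⊗ c ⊗ c, a ⊕ c) ⊗ g(b ⊗ b ⊗ c ⊗ c, g(c, c))
  Sort arguments:  a ⊗ g(a, b) ⊗ g(c, a) ⊗ h(b ⊗ c ⊗ c ⊗ c, a ⊗ c ⊗ c ⊗ c, a ⊗ a ⊗ a ⊗ b) ⊕ c ⊗ g(a, b) ⊗ g(c, a) ⊗ h(a ⊗ c ⊗ c ⊗ c, b ⊗ c ⊗ c ⊗ c, a ⊗ a ⊗ a ⊗ b) ⊕ c ⊗ g(a, b) ⊗ g(c, a) ⊗ h(a ⊗ c ⊗ c ⊗ c, b ⊗ c ⊗ c ⊗ c, a ⊗ a ⊗ a ⊗ b) ⊕ c ⊗ g(a, b) ⊗ g(c, a) ⊗ h(a ⊗ c ⊗ c ⊗ c, b ⊗ c ⊗ c ⊗ c, a ⊗ a ⊗ a ⊗ b) ⊕ g(a ⊗ c ⊗ c, a ⊕ c) ⊗ g(b ⊗ b ⊗ c ⊗ c, g(c, c)) ⊕ g(g(a ⊕ a ⊕ a ⊕ b, a ⊗ a ⊗ a ⊗ c), g(f(b, b), a ⊕ a ⊕ b ⊕ c))

Answer: no — a ⊗ g(a, b) ⊗ g(c, a) ⊗ h(a ⊗ c ⊗ c ⊗ c, b ⊗ c ⊗ c ⊗ c, a ⊗ a ⊗ a ⊗ b) ⊕ c ⊗ g(a, b) ⊗ g(c, a) ⊗ h(a ⊗ c ⊗ c ⊗ c, b ⊗ c ⊗ c ⊗ c, a ⊗ a ⊗ a ⊗ b) ⊕ c ⊗ g(a, b) ⊗ g(c, a) ⊗ h(a ⊗ c ⊗ c ⊗ c, b ⊗ c ⊗ c ⊗ c, a ⊗ a ⊗ a ⊗ b) ⊕ c ⊗ g(a, b) ⊗ g(c, a) ⊗ h(a ⊗ c ⊗ c ⊗ c, b ⊗ c ⊗ c ⊗ c, a ⊗ a ⊗ a ⊗ b) ⊕ g(a ⊗ c ⊗ c, a ⊕ c) ⊗ g(b ⊗ b ⊗ c ⊗ c, g(c, c)) ⊕ g(g(a ⊕ a ⊕ a ⊕ b, a ⊗ a ⊗ a ⊗ c), g(f(b, b), a ⊕ a ⊕ b ⊕ c)) vs a ⊗ g(a, b) ⊗ g(c, a) ⊗ h(b ⊗ c ⊗ c ⊗ c, a ⊗ c ⊗ c ⊗ c, a ⊗ a ⊗ a ⊗ b) ⊕ c ⊗ g(a, b) ⊗ g(c, a) ⊗ h(a ⊗ c ⊗ c ⊗ c, b ⊗ c ⊗ c ⊗ c, a ⊗ a ⊗ a ⊗ b) ⊕ c ⊗ g(a, b) ⊗ g(c, a) ⊗ h(a ⊗ c ⊗ c ⊗ c, b ⊗ c ⊗ c ⊗ c, a ⊗ a ⊗ a ⊗ b) ⊕ c ⊗ g(a, b) ⊗ g(c, a) ⊗ h(a ⊗ c ⊗ c ⊗ c, b ⊗ c ⊗ c ⊗ c, a ⊗ a ⊗ a ⊗ b) ⊕ g(a ⊗ c ⊗ c, a ⊕ c) ⊗ g(b ⊗ b ⊗ c ⊗ c, g(c, c)) ⊕ g(g(a ⊕ a ⊕ a ⊕ b, a ⊗ a ⊗ a ⊗ c), g(f(b, b), a ⊕ a ⊕ b ⊕ c))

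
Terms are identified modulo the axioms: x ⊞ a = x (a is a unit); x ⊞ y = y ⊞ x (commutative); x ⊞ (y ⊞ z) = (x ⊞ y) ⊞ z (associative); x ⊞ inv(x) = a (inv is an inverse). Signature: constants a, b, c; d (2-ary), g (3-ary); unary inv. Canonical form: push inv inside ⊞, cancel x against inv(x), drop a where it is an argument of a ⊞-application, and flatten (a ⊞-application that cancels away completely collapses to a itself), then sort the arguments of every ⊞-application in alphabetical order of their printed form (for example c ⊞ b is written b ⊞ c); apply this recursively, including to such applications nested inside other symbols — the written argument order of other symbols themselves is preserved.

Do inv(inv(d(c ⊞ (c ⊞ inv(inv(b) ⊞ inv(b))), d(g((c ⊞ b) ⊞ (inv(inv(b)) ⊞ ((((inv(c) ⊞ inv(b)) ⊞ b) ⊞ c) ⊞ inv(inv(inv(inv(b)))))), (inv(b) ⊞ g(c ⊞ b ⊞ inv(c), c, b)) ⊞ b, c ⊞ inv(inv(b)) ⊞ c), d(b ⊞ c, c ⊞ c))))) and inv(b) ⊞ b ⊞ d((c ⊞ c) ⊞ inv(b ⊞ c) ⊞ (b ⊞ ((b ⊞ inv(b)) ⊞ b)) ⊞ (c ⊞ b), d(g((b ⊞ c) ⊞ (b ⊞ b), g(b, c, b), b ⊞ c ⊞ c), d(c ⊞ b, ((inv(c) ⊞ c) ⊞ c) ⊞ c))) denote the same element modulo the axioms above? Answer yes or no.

Answer: yes — both canonical forms are d(b ⊞ b ⊞ c ⊞ c, d(g(b ⊞ b ⊞ b ⊞ c, g(b, c, b), b ⊞ c ⊞ c), d(b ⊞ c, c ⊞ c)))

Derivation:
Left:  inv(inv(d(c ⊞ (c ⊞ inv(inv(b) ⊞ inv(b))), d(g((c ⊞ b) ⊞ (inv(inv(b)) ⊞ ((((inv(c) ⊞ inv(b)) ⊞ b) ⊞ c) ⊞ inv(inv(inv(inv(b)))))), (inv(b) ⊞ g(c ⊞ b ⊞ inv(c), c, b)) ⊞ b, c ⊞ inv(inv(b)) ⊞ c), d(b ⊞ c, c ⊞ c)))))
  Push inv inside:  distribute inv over ⊞ and collapse double inv
  Combine occurrences:  d(b ⊞ b ⊞ c ⊞ c, d(g(b ⊞ b ⊞ b ⊞ c, g(b, c, b), b ⊞ c ⊞ c), d(b ⊞ c, c ⊞ c)))
Right:  inv(b) ⊞ b ⊞ d((c ⊞ c) ⊞ inv(b ⊞ c) ⊞ (b ⊞ ((b ⊞ inv(b)) ⊞ b)) ⊞ (c ⊞ b), d(g((b ⊞ c) ⊞ (b ⊞ b), g(b, c, b), b ⊞ c ⊞ c), d(c ⊞ b, ((inv(c) ⊞ c) ⊞ c) ⊞ c)))
  Push inv inside:  distribute inv over ⊞ and collapse double inv
  Cancel inverse pairs:  b cancels
  Collect:  d(b ⊞ b ⊞ c ⊞ c, d(g(b ⊞ b ⊞ b ⊞ c, g(b, c, b), b ⊞ c ⊞ c), d(b ⊞ c, c ⊞ c)))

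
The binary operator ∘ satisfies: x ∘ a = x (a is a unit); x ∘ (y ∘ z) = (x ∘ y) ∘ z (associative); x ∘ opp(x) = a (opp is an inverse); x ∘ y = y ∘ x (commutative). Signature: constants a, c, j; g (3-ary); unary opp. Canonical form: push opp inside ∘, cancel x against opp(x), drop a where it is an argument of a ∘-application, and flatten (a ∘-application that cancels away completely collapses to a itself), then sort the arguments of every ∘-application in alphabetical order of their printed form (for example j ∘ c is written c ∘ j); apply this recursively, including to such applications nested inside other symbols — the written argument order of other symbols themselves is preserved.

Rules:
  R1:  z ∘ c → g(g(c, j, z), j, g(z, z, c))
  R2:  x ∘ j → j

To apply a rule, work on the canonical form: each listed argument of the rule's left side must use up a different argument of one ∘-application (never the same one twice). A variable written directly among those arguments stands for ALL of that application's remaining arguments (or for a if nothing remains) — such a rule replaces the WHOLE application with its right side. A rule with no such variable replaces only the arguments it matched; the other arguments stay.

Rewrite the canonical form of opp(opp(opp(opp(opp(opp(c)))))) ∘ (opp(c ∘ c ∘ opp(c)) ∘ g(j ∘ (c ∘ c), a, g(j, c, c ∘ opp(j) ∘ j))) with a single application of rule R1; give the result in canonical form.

Answer: g(g(g(c, j, c ∘ j), j, g(c ∘ j, c ∘ j, c)), a, g(j, c, c))

Derivation:
Canonical form:  g(c ∘ c ∘ j, a, g(j, c, c))
Apply R1:  consuming c;  z := c ∘ j
The variable takes the whole remainder — replace the entire application.
Giving:  g(g(g(c, j, c ∘ j), j, g(c ∘ j, c ∘ j, c)), a, g(j, c, c))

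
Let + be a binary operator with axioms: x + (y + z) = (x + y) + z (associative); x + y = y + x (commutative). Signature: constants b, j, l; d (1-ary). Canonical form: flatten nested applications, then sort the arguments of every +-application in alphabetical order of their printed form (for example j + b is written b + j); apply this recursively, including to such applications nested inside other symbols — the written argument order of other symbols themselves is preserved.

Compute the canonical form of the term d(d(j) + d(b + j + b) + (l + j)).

Work inside:  d(j) + d(b + j + b) + (l + j)
Un-nest:  d(j) + d(b + j + b) + l + j
Simplify inside:  d(b + j + b)  →  d(b + b + j)
Sort:  d(b + b + j) + d(j) + j + l
Reassemble:  d(d(b + b + j) + d(j) + j + l)

Answer: d(d(b + b + j) + d(j) + j + l)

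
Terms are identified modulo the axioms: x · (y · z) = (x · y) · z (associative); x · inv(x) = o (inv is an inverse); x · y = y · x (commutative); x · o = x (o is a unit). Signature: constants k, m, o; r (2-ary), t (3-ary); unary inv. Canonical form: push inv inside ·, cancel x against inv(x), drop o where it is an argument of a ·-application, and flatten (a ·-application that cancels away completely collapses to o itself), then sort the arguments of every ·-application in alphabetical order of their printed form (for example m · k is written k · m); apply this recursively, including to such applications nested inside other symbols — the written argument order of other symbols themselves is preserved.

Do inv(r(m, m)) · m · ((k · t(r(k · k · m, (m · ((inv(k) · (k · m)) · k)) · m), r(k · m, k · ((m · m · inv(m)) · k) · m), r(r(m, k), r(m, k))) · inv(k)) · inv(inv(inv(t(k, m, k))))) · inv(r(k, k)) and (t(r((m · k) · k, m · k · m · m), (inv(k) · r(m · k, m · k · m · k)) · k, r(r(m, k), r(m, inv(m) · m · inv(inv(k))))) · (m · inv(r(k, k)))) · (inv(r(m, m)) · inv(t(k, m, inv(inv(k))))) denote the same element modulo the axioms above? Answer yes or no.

Answer: yes — both canonical forms are inv(r(k, k)) · inv(r(m, m)) · inv(t(k, m, k)) · m · t(r(k · k · m, k · m · m · m), r(k · m, k · k · m · m), r(r(m, k), r(m, k)))

Derivation:
Left:  inv(r(m, m)) · m · ((k · t(r(k · k · m, (m · ((inv(k) · (k · m)) · k)) · m), r(k · m, k · ((m · m · inv(m)) · k) · m), r(r(m, k), r(m, k))) · inv(k)) · inv(inv(inv(t(k, m, k))))) · inv(r(k, k))
  Push inv inside:  distribute inv over · and collapse double inv
  Cancel:  k cancels
  Collect terms:  inv(r(m, m)) · m · t(r(k · k · m, k · m · m · m), r(k · m, k · k · m · m), r(r(m, k), r(m, k))) · inv(t(k, m, k)) · inv(r(k, k))
  Order the arguments:  inv(r(k, k)) · inv(r(m, m)) · inv(t(k, m, k)) · m · t(r(k · k · m, k · m · m · m), r(k · m, k · k · m · m), r(r(m, k), r(m, k)))
Right:  (t(r((m · k) · k, m · k · m · m), (inv(k) · r(m · k, m · k · m · k)) · k, r(r(m, k), r(m, inv(m) · m · inv(inv(k))))) · (m · inv(r(k, k)))) · (inv(r(m, m)) · inv(t(k, m, inv(inv(k)))))
  Push inv inside:  distribute inv over · and collapse double inv
  Combine occurrences:  t(r(k · k · m, k · m · m · m), r(k · m, k · k · m · m), r(r(m, k), r(m, k))) · m · inv(r(k, k)) · inv(r(m, m)) · inv(t(k, m, k))
  Sort arguments:  inv(r(k, k)) · inv(r(m, m)) · inv(t(k, m, k)) · m · t(r(k · k · m, k · m · m · m), r(k · m, k · k · m · m), r(r(m, k), r(m, k)))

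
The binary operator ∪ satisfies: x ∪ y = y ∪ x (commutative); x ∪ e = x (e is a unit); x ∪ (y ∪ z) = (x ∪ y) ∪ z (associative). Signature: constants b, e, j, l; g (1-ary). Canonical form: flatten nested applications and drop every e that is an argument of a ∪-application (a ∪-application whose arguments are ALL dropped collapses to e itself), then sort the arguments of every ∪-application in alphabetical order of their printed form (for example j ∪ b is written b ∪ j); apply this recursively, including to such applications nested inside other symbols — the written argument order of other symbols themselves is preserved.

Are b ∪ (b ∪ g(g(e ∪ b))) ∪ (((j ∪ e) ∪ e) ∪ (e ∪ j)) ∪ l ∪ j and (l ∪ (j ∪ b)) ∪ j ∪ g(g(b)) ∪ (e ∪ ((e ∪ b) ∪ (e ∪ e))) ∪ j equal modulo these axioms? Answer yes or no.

Left:  b ∪ (b ∪ g(g(e ∪ b))) ∪ (((j ∪ e) ∪ e) ∪ (e ∪ j)) ∪ l ∪ j
  Merge nested applications:  b ∪ b ∪ g(g(e ∪ b)) ∪ j ∪ e ∪ e ∪ e ∪ j ∪ l ∪ j
  Inside:  g(g(e ∪ b))  →  g(g(b))
  Units out:  drop e (×3)
  Sort:  b ∪ b ∪ g(g(b)) ∪ j ∪ j ∪ j ∪ l
Right:  (l ∪ (j ∪ b)) ∪ j ∪ g(g(b)) ∪ (e ∪ ((e ∪ b) ∪ (e ∪ e))) ∪ j
  Merge nested applications:  l ∪ j ∪ b ∪ j ∪ g(g(b)) ∪ e ∪ e ∪ b ∪ e ∪ e ∪ j
  Units out:  drop e (×4)
  Sort:  b ∪ b ∪ g(g(b)) ∪ j ∪ j ∪ j ∪ l

Answer: yes — both canonical forms are b ∪ b ∪ g(g(b)) ∪ j ∪ j ∪ j ∪ l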